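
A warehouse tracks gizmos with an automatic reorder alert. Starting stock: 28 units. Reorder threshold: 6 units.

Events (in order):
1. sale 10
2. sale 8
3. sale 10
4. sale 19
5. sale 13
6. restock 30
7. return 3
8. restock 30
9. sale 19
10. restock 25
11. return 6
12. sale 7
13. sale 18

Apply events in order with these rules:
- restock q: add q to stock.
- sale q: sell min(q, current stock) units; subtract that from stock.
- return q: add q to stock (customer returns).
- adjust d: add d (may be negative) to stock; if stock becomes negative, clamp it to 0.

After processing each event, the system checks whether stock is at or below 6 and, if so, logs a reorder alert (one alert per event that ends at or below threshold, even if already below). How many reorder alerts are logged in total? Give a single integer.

Processing events:
Start: stock = 28
  Event 1 (sale 10): sell min(10,28)=10. stock: 28 - 10 = 18. total_sold = 10
  Event 2 (sale 8): sell min(8,18)=8. stock: 18 - 8 = 10. total_sold = 18
  Event 3 (sale 10): sell min(10,10)=10. stock: 10 - 10 = 0. total_sold = 28
  Event 4 (sale 19): sell min(19,0)=0. stock: 0 - 0 = 0. total_sold = 28
  Event 5 (sale 13): sell min(13,0)=0. stock: 0 - 0 = 0. total_sold = 28
  Event 6 (restock 30): 0 + 30 = 30
  Event 7 (return 3): 30 + 3 = 33
  Event 8 (restock 30): 33 + 30 = 63
  Event 9 (sale 19): sell min(19,63)=19. stock: 63 - 19 = 44. total_sold = 47
  Event 10 (restock 25): 44 + 25 = 69
  Event 11 (return 6): 69 + 6 = 75
  Event 12 (sale 7): sell min(7,75)=7. stock: 75 - 7 = 68. total_sold = 54
  Event 13 (sale 18): sell min(18,68)=18. stock: 68 - 18 = 50. total_sold = 72
Final: stock = 50, total_sold = 72

Checking against threshold 6:
  After event 1: stock=18 > 6
  After event 2: stock=10 > 6
  After event 3: stock=0 <= 6 -> ALERT
  After event 4: stock=0 <= 6 -> ALERT
  After event 5: stock=0 <= 6 -> ALERT
  After event 6: stock=30 > 6
  After event 7: stock=33 > 6
  After event 8: stock=63 > 6
  After event 9: stock=44 > 6
  After event 10: stock=69 > 6
  After event 11: stock=75 > 6
  After event 12: stock=68 > 6
  After event 13: stock=50 > 6
Alert events: [3, 4, 5]. Count = 3

Answer: 3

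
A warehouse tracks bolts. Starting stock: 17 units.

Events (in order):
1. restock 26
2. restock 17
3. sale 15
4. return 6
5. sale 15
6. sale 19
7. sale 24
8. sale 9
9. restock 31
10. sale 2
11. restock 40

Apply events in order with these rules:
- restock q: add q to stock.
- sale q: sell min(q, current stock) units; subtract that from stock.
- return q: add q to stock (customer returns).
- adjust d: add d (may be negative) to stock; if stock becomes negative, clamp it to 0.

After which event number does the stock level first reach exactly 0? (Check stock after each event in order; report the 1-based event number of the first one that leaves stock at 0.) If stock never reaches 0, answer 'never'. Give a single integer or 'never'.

Processing events:
Start: stock = 17
  Event 1 (restock 26): 17 + 26 = 43
  Event 2 (restock 17): 43 + 17 = 60
  Event 3 (sale 15): sell min(15,60)=15. stock: 60 - 15 = 45. total_sold = 15
  Event 4 (return 6): 45 + 6 = 51
  Event 5 (sale 15): sell min(15,51)=15. stock: 51 - 15 = 36. total_sold = 30
  Event 6 (sale 19): sell min(19,36)=19. stock: 36 - 19 = 17. total_sold = 49
  Event 7 (sale 24): sell min(24,17)=17. stock: 17 - 17 = 0. total_sold = 66
  Event 8 (sale 9): sell min(9,0)=0. stock: 0 - 0 = 0. total_sold = 66
  Event 9 (restock 31): 0 + 31 = 31
  Event 10 (sale 2): sell min(2,31)=2. stock: 31 - 2 = 29. total_sold = 68
  Event 11 (restock 40): 29 + 40 = 69
Final: stock = 69, total_sold = 68

First zero at event 7.

Answer: 7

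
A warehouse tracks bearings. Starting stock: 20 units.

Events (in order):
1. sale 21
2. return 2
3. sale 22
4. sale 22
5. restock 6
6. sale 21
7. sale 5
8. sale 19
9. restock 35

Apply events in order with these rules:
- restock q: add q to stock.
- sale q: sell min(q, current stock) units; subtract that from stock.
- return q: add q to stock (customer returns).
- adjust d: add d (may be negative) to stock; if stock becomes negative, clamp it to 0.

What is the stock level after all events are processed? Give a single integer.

Answer: 35

Derivation:
Processing events:
Start: stock = 20
  Event 1 (sale 21): sell min(21,20)=20. stock: 20 - 20 = 0. total_sold = 20
  Event 2 (return 2): 0 + 2 = 2
  Event 3 (sale 22): sell min(22,2)=2. stock: 2 - 2 = 0. total_sold = 22
  Event 4 (sale 22): sell min(22,0)=0. stock: 0 - 0 = 0. total_sold = 22
  Event 5 (restock 6): 0 + 6 = 6
  Event 6 (sale 21): sell min(21,6)=6. stock: 6 - 6 = 0. total_sold = 28
  Event 7 (sale 5): sell min(5,0)=0. stock: 0 - 0 = 0. total_sold = 28
  Event 8 (sale 19): sell min(19,0)=0. stock: 0 - 0 = 0. total_sold = 28
  Event 9 (restock 35): 0 + 35 = 35
Final: stock = 35, total_sold = 28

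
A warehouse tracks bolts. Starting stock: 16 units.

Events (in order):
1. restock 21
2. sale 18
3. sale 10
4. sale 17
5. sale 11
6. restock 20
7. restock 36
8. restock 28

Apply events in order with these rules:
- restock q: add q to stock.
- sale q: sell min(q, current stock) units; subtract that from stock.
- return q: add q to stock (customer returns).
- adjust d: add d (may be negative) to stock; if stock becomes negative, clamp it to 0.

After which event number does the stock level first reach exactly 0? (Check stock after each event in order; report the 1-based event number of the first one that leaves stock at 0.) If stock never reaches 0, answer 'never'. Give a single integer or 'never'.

Processing events:
Start: stock = 16
  Event 1 (restock 21): 16 + 21 = 37
  Event 2 (sale 18): sell min(18,37)=18. stock: 37 - 18 = 19. total_sold = 18
  Event 3 (sale 10): sell min(10,19)=10. stock: 19 - 10 = 9. total_sold = 28
  Event 4 (sale 17): sell min(17,9)=9. stock: 9 - 9 = 0. total_sold = 37
  Event 5 (sale 11): sell min(11,0)=0. stock: 0 - 0 = 0. total_sold = 37
  Event 6 (restock 20): 0 + 20 = 20
  Event 7 (restock 36): 20 + 36 = 56
  Event 8 (restock 28): 56 + 28 = 84
Final: stock = 84, total_sold = 37

First zero at event 4.

Answer: 4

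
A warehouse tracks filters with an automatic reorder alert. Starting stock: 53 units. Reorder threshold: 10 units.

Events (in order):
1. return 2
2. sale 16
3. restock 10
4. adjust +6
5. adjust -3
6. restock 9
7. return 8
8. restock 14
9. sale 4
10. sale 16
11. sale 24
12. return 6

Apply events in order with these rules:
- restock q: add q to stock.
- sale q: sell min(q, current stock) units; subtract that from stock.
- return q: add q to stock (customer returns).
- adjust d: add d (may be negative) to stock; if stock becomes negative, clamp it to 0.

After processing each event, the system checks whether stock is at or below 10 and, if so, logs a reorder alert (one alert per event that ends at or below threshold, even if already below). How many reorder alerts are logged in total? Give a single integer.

Processing events:
Start: stock = 53
  Event 1 (return 2): 53 + 2 = 55
  Event 2 (sale 16): sell min(16,55)=16. stock: 55 - 16 = 39. total_sold = 16
  Event 3 (restock 10): 39 + 10 = 49
  Event 4 (adjust +6): 49 + 6 = 55
  Event 5 (adjust -3): 55 + -3 = 52
  Event 6 (restock 9): 52 + 9 = 61
  Event 7 (return 8): 61 + 8 = 69
  Event 8 (restock 14): 69 + 14 = 83
  Event 9 (sale 4): sell min(4,83)=4. stock: 83 - 4 = 79. total_sold = 20
  Event 10 (sale 16): sell min(16,79)=16. stock: 79 - 16 = 63. total_sold = 36
  Event 11 (sale 24): sell min(24,63)=24. stock: 63 - 24 = 39. total_sold = 60
  Event 12 (return 6): 39 + 6 = 45
Final: stock = 45, total_sold = 60

Checking against threshold 10:
  After event 1: stock=55 > 10
  After event 2: stock=39 > 10
  After event 3: stock=49 > 10
  After event 4: stock=55 > 10
  After event 5: stock=52 > 10
  After event 6: stock=61 > 10
  After event 7: stock=69 > 10
  After event 8: stock=83 > 10
  After event 9: stock=79 > 10
  After event 10: stock=63 > 10
  After event 11: stock=39 > 10
  After event 12: stock=45 > 10
Alert events: []. Count = 0

Answer: 0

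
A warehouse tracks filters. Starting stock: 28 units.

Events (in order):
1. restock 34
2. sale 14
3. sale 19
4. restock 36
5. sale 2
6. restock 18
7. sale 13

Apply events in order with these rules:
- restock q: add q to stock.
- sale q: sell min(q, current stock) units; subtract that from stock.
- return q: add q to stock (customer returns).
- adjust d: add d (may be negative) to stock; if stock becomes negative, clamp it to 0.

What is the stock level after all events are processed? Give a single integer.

Processing events:
Start: stock = 28
  Event 1 (restock 34): 28 + 34 = 62
  Event 2 (sale 14): sell min(14,62)=14. stock: 62 - 14 = 48. total_sold = 14
  Event 3 (sale 19): sell min(19,48)=19. stock: 48 - 19 = 29. total_sold = 33
  Event 4 (restock 36): 29 + 36 = 65
  Event 5 (sale 2): sell min(2,65)=2. stock: 65 - 2 = 63. total_sold = 35
  Event 6 (restock 18): 63 + 18 = 81
  Event 7 (sale 13): sell min(13,81)=13. stock: 81 - 13 = 68. total_sold = 48
Final: stock = 68, total_sold = 48

Answer: 68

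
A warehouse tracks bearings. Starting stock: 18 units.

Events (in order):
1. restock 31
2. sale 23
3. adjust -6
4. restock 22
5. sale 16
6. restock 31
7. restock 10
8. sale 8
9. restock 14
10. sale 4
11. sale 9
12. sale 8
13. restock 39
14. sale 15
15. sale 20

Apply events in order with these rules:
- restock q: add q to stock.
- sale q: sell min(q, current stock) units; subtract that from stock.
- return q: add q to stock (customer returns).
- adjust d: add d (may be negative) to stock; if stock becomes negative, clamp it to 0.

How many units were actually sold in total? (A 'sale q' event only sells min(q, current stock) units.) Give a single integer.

Answer: 103

Derivation:
Processing events:
Start: stock = 18
  Event 1 (restock 31): 18 + 31 = 49
  Event 2 (sale 23): sell min(23,49)=23. stock: 49 - 23 = 26. total_sold = 23
  Event 3 (adjust -6): 26 + -6 = 20
  Event 4 (restock 22): 20 + 22 = 42
  Event 5 (sale 16): sell min(16,42)=16. stock: 42 - 16 = 26. total_sold = 39
  Event 6 (restock 31): 26 + 31 = 57
  Event 7 (restock 10): 57 + 10 = 67
  Event 8 (sale 8): sell min(8,67)=8. stock: 67 - 8 = 59. total_sold = 47
  Event 9 (restock 14): 59 + 14 = 73
  Event 10 (sale 4): sell min(4,73)=4. stock: 73 - 4 = 69. total_sold = 51
  Event 11 (sale 9): sell min(9,69)=9. stock: 69 - 9 = 60. total_sold = 60
  Event 12 (sale 8): sell min(8,60)=8. stock: 60 - 8 = 52. total_sold = 68
  Event 13 (restock 39): 52 + 39 = 91
  Event 14 (sale 15): sell min(15,91)=15. stock: 91 - 15 = 76. total_sold = 83
  Event 15 (sale 20): sell min(20,76)=20. stock: 76 - 20 = 56. total_sold = 103
Final: stock = 56, total_sold = 103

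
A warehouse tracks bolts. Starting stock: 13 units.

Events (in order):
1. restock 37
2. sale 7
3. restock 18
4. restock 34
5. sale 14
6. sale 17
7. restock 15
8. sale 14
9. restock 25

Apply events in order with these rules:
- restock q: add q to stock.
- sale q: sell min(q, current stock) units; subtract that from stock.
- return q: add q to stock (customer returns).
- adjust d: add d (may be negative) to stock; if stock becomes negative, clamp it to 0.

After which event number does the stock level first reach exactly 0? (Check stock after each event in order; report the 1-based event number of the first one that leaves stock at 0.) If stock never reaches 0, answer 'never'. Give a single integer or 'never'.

Answer: never

Derivation:
Processing events:
Start: stock = 13
  Event 1 (restock 37): 13 + 37 = 50
  Event 2 (sale 7): sell min(7,50)=7. stock: 50 - 7 = 43. total_sold = 7
  Event 3 (restock 18): 43 + 18 = 61
  Event 4 (restock 34): 61 + 34 = 95
  Event 5 (sale 14): sell min(14,95)=14. stock: 95 - 14 = 81. total_sold = 21
  Event 6 (sale 17): sell min(17,81)=17. stock: 81 - 17 = 64. total_sold = 38
  Event 7 (restock 15): 64 + 15 = 79
  Event 8 (sale 14): sell min(14,79)=14. stock: 79 - 14 = 65. total_sold = 52
  Event 9 (restock 25): 65 + 25 = 90
Final: stock = 90, total_sold = 52

Stock never reaches 0.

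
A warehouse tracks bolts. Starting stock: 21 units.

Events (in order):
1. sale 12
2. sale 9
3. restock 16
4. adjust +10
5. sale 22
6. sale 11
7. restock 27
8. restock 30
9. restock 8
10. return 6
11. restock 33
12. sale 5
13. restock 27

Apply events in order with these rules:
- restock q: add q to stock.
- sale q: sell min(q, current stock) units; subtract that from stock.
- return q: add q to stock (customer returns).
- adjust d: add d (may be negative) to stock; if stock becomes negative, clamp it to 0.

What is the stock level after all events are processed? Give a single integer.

Processing events:
Start: stock = 21
  Event 1 (sale 12): sell min(12,21)=12. stock: 21 - 12 = 9. total_sold = 12
  Event 2 (sale 9): sell min(9,9)=9. stock: 9 - 9 = 0. total_sold = 21
  Event 3 (restock 16): 0 + 16 = 16
  Event 4 (adjust +10): 16 + 10 = 26
  Event 5 (sale 22): sell min(22,26)=22. stock: 26 - 22 = 4. total_sold = 43
  Event 6 (sale 11): sell min(11,4)=4. stock: 4 - 4 = 0. total_sold = 47
  Event 7 (restock 27): 0 + 27 = 27
  Event 8 (restock 30): 27 + 30 = 57
  Event 9 (restock 8): 57 + 8 = 65
  Event 10 (return 6): 65 + 6 = 71
  Event 11 (restock 33): 71 + 33 = 104
  Event 12 (sale 5): sell min(5,104)=5. stock: 104 - 5 = 99. total_sold = 52
  Event 13 (restock 27): 99 + 27 = 126
Final: stock = 126, total_sold = 52

Answer: 126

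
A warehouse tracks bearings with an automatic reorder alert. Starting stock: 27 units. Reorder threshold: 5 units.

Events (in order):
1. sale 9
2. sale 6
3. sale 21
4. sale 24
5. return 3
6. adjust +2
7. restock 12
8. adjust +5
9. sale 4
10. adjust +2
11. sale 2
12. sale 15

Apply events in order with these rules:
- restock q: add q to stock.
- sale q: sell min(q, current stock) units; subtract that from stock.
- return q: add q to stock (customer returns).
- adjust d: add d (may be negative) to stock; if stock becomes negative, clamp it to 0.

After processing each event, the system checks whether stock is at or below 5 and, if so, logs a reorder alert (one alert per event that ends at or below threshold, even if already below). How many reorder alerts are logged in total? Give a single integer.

Processing events:
Start: stock = 27
  Event 1 (sale 9): sell min(9,27)=9. stock: 27 - 9 = 18. total_sold = 9
  Event 2 (sale 6): sell min(6,18)=6. stock: 18 - 6 = 12. total_sold = 15
  Event 3 (sale 21): sell min(21,12)=12. stock: 12 - 12 = 0. total_sold = 27
  Event 4 (sale 24): sell min(24,0)=0. stock: 0 - 0 = 0. total_sold = 27
  Event 5 (return 3): 0 + 3 = 3
  Event 6 (adjust +2): 3 + 2 = 5
  Event 7 (restock 12): 5 + 12 = 17
  Event 8 (adjust +5): 17 + 5 = 22
  Event 9 (sale 4): sell min(4,22)=4. stock: 22 - 4 = 18. total_sold = 31
  Event 10 (adjust +2): 18 + 2 = 20
  Event 11 (sale 2): sell min(2,20)=2. stock: 20 - 2 = 18. total_sold = 33
  Event 12 (sale 15): sell min(15,18)=15. stock: 18 - 15 = 3. total_sold = 48
Final: stock = 3, total_sold = 48

Checking against threshold 5:
  After event 1: stock=18 > 5
  After event 2: stock=12 > 5
  After event 3: stock=0 <= 5 -> ALERT
  After event 4: stock=0 <= 5 -> ALERT
  After event 5: stock=3 <= 5 -> ALERT
  After event 6: stock=5 <= 5 -> ALERT
  After event 7: stock=17 > 5
  After event 8: stock=22 > 5
  After event 9: stock=18 > 5
  After event 10: stock=20 > 5
  After event 11: stock=18 > 5
  After event 12: stock=3 <= 5 -> ALERT
Alert events: [3, 4, 5, 6, 12]. Count = 5

Answer: 5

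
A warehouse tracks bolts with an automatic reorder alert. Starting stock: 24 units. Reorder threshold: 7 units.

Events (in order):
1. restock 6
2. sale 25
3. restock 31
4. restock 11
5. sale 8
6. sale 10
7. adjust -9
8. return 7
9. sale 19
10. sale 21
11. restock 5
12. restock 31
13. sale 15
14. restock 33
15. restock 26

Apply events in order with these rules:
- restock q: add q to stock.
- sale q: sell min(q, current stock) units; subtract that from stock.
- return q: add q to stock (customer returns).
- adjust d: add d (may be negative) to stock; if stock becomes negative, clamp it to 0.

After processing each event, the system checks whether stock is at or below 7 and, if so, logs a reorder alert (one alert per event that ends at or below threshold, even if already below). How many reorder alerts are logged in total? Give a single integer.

Processing events:
Start: stock = 24
  Event 1 (restock 6): 24 + 6 = 30
  Event 2 (sale 25): sell min(25,30)=25. stock: 30 - 25 = 5. total_sold = 25
  Event 3 (restock 31): 5 + 31 = 36
  Event 4 (restock 11): 36 + 11 = 47
  Event 5 (sale 8): sell min(8,47)=8. stock: 47 - 8 = 39. total_sold = 33
  Event 6 (sale 10): sell min(10,39)=10. stock: 39 - 10 = 29. total_sold = 43
  Event 7 (adjust -9): 29 + -9 = 20
  Event 8 (return 7): 20 + 7 = 27
  Event 9 (sale 19): sell min(19,27)=19. stock: 27 - 19 = 8. total_sold = 62
  Event 10 (sale 21): sell min(21,8)=8. stock: 8 - 8 = 0. total_sold = 70
  Event 11 (restock 5): 0 + 5 = 5
  Event 12 (restock 31): 5 + 31 = 36
  Event 13 (sale 15): sell min(15,36)=15. stock: 36 - 15 = 21. total_sold = 85
  Event 14 (restock 33): 21 + 33 = 54
  Event 15 (restock 26): 54 + 26 = 80
Final: stock = 80, total_sold = 85

Checking against threshold 7:
  After event 1: stock=30 > 7
  After event 2: stock=5 <= 7 -> ALERT
  After event 3: stock=36 > 7
  After event 4: stock=47 > 7
  After event 5: stock=39 > 7
  After event 6: stock=29 > 7
  After event 7: stock=20 > 7
  After event 8: stock=27 > 7
  After event 9: stock=8 > 7
  After event 10: stock=0 <= 7 -> ALERT
  After event 11: stock=5 <= 7 -> ALERT
  After event 12: stock=36 > 7
  After event 13: stock=21 > 7
  After event 14: stock=54 > 7
  After event 15: stock=80 > 7
Alert events: [2, 10, 11]. Count = 3

Answer: 3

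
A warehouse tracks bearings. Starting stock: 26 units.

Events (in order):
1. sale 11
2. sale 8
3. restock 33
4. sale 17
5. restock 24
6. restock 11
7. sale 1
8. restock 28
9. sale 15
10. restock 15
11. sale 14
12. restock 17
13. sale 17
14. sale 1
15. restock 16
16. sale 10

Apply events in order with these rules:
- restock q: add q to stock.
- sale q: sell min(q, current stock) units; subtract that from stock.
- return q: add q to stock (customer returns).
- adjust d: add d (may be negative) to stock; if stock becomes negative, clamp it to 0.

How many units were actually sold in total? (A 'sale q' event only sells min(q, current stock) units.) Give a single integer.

Answer: 94

Derivation:
Processing events:
Start: stock = 26
  Event 1 (sale 11): sell min(11,26)=11. stock: 26 - 11 = 15. total_sold = 11
  Event 2 (sale 8): sell min(8,15)=8. stock: 15 - 8 = 7. total_sold = 19
  Event 3 (restock 33): 7 + 33 = 40
  Event 4 (sale 17): sell min(17,40)=17. stock: 40 - 17 = 23. total_sold = 36
  Event 5 (restock 24): 23 + 24 = 47
  Event 6 (restock 11): 47 + 11 = 58
  Event 7 (sale 1): sell min(1,58)=1. stock: 58 - 1 = 57. total_sold = 37
  Event 8 (restock 28): 57 + 28 = 85
  Event 9 (sale 15): sell min(15,85)=15. stock: 85 - 15 = 70. total_sold = 52
  Event 10 (restock 15): 70 + 15 = 85
  Event 11 (sale 14): sell min(14,85)=14. stock: 85 - 14 = 71. total_sold = 66
  Event 12 (restock 17): 71 + 17 = 88
  Event 13 (sale 17): sell min(17,88)=17. stock: 88 - 17 = 71. total_sold = 83
  Event 14 (sale 1): sell min(1,71)=1. stock: 71 - 1 = 70. total_sold = 84
  Event 15 (restock 16): 70 + 16 = 86
  Event 16 (sale 10): sell min(10,86)=10. stock: 86 - 10 = 76. total_sold = 94
Final: stock = 76, total_sold = 94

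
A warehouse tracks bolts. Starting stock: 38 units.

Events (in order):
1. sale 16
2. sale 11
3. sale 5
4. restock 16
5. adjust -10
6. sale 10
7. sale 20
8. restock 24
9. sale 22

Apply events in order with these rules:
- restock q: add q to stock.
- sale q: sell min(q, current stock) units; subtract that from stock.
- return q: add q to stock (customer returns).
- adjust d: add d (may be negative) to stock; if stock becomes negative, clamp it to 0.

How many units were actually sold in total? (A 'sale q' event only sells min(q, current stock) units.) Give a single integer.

Processing events:
Start: stock = 38
  Event 1 (sale 16): sell min(16,38)=16. stock: 38 - 16 = 22. total_sold = 16
  Event 2 (sale 11): sell min(11,22)=11. stock: 22 - 11 = 11. total_sold = 27
  Event 3 (sale 5): sell min(5,11)=5. stock: 11 - 5 = 6. total_sold = 32
  Event 4 (restock 16): 6 + 16 = 22
  Event 5 (adjust -10): 22 + -10 = 12
  Event 6 (sale 10): sell min(10,12)=10. stock: 12 - 10 = 2. total_sold = 42
  Event 7 (sale 20): sell min(20,2)=2. stock: 2 - 2 = 0. total_sold = 44
  Event 8 (restock 24): 0 + 24 = 24
  Event 9 (sale 22): sell min(22,24)=22. stock: 24 - 22 = 2. total_sold = 66
Final: stock = 2, total_sold = 66

Answer: 66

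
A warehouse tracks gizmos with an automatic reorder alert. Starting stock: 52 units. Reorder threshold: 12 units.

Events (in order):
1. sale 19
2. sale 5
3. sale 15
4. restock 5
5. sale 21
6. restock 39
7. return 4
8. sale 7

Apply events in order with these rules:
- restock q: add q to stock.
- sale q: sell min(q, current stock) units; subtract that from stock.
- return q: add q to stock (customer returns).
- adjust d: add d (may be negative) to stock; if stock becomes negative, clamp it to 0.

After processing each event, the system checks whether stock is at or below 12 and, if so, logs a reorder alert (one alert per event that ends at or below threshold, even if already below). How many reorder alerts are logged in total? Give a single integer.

Answer: 1

Derivation:
Processing events:
Start: stock = 52
  Event 1 (sale 19): sell min(19,52)=19. stock: 52 - 19 = 33. total_sold = 19
  Event 2 (sale 5): sell min(5,33)=5. stock: 33 - 5 = 28. total_sold = 24
  Event 3 (sale 15): sell min(15,28)=15. stock: 28 - 15 = 13. total_sold = 39
  Event 4 (restock 5): 13 + 5 = 18
  Event 5 (sale 21): sell min(21,18)=18. stock: 18 - 18 = 0. total_sold = 57
  Event 6 (restock 39): 0 + 39 = 39
  Event 7 (return 4): 39 + 4 = 43
  Event 8 (sale 7): sell min(7,43)=7. stock: 43 - 7 = 36. total_sold = 64
Final: stock = 36, total_sold = 64

Checking against threshold 12:
  After event 1: stock=33 > 12
  After event 2: stock=28 > 12
  After event 3: stock=13 > 12
  After event 4: stock=18 > 12
  After event 5: stock=0 <= 12 -> ALERT
  After event 6: stock=39 > 12
  After event 7: stock=43 > 12
  After event 8: stock=36 > 12
Alert events: [5]. Count = 1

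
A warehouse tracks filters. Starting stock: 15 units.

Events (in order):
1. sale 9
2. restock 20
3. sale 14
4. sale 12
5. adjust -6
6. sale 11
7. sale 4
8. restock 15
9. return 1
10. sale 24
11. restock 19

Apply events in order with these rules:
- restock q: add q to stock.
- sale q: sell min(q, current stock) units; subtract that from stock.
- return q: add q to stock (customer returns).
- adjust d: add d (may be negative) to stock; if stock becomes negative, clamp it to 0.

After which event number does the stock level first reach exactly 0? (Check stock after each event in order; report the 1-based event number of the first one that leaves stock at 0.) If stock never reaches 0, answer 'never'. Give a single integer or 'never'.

Answer: 4

Derivation:
Processing events:
Start: stock = 15
  Event 1 (sale 9): sell min(9,15)=9. stock: 15 - 9 = 6. total_sold = 9
  Event 2 (restock 20): 6 + 20 = 26
  Event 3 (sale 14): sell min(14,26)=14. stock: 26 - 14 = 12. total_sold = 23
  Event 4 (sale 12): sell min(12,12)=12. stock: 12 - 12 = 0. total_sold = 35
  Event 5 (adjust -6): 0 + -6 = 0 (clamped to 0)
  Event 6 (sale 11): sell min(11,0)=0. stock: 0 - 0 = 0. total_sold = 35
  Event 7 (sale 4): sell min(4,0)=0. stock: 0 - 0 = 0. total_sold = 35
  Event 8 (restock 15): 0 + 15 = 15
  Event 9 (return 1): 15 + 1 = 16
  Event 10 (sale 24): sell min(24,16)=16. stock: 16 - 16 = 0. total_sold = 51
  Event 11 (restock 19): 0 + 19 = 19
Final: stock = 19, total_sold = 51

First zero at event 4.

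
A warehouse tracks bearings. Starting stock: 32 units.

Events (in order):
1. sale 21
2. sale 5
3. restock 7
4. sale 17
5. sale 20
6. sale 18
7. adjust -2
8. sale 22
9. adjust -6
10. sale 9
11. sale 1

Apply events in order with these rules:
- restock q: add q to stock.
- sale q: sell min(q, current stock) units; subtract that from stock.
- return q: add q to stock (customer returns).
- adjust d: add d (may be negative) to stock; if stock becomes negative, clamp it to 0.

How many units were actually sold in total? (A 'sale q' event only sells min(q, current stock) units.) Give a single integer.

Answer: 39

Derivation:
Processing events:
Start: stock = 32
  Event 1 (sale 21): sell min(21,32)=21. stock: 32 - 21 = 11. total_sold = 21
  Event 2 (sale 5): sell min(5,11)=5. stock: 11 - 5 = 6. total_sold = 26
  Event 3 (restock 7): 6 + 7 = 13
  Event 4 (sale 17): sell min(17,13)=13. stock: 13 - 13 = 0. total_sold = 39
  Event 5 (sale 20): sell min(20,0)=0. stock: 0 - 0 = 0. total_sold = 39
  Event 6 (sale 18): sell min(18,0)=0. stock: 0 - 0 = 0. total_sold = 39
  Event 7 (adjust -2): 0 + -2 = 0 (clamped to 0)
  Event 8 (sale 22): sell min(22,0)=0. stock: 0 - 0 = 0. total_sold = 39
  Event 9 (adjust -6): 0 + -6 = 0 (clamped to 0)
  Event 10 (sale 9): sell min(9,0)=0. stock: 0 - 0 = 0. total_sold = 39
  Event 11 (sale 1): sell min(1,0)=0. stock: 0 - 0 = 0. total_sold = 39
Final: stock = 0, total_sold = 39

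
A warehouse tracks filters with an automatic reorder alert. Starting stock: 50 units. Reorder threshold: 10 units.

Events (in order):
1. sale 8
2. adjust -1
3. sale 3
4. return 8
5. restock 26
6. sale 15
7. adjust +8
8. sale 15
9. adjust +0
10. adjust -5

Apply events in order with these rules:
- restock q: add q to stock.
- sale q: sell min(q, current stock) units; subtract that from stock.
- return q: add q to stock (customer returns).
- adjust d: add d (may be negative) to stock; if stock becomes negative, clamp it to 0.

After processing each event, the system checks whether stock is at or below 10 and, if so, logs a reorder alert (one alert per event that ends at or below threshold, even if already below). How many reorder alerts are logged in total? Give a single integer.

Answer: 0

Derivation:
Processing events:
Start: stock = 50
  Event 1 (sale 8): sell min(8,50)=8. stock: 50 - 8 = 42. total_sold = 8
  Event 2 (adjust -1): 42 + -1 = 41
  Event 3 (sale 3): sell min(3,41)=3. stock: 41 - 3 = 38. total_sold = 11
  Event 4 (return 8): 38 + 8 = 46
  Event 5 (restock 26): 46 + 26 = 72
  Event 6 (sale 15): sell min(15,72)=15. stock: 72 - 15 = 57. total_sold = 26
  Event 7 (adjust +8): 57 + 8 = 65
  Event 8 (sale 15): sell min(15,65)=15. stock: 65 - 15 = 50. total_sold = 41
  Event 9 (adjust +0): 50 + 0 = 50
  Event 10 (adjust -5): 50 + -5 = 45
Final: stock = 45, total_sold = 41

Checking against threshold 10:
  After event 1: stock=42 > 10
  After event 2: stock=41 > 10
  After event 3: stock=38 > 10
  After event 4: stock=46 > 10
  After event 5: stock=72 > 10
  After event 6: stock=57 > 10
  After event 7: stock=65 > 10
  After event 8: stock=50 > 10
  After event 9: stock=50 > 10
  After event 10: stock=45 > 10
Alert events: []. Count = 0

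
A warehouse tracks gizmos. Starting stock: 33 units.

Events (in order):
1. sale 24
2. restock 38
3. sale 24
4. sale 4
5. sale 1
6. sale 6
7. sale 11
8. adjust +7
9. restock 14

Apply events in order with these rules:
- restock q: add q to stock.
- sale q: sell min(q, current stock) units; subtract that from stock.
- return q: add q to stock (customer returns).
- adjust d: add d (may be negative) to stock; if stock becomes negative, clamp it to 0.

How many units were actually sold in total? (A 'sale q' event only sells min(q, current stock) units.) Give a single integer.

Processing events:
Start: stock = 33
  Event 1 (sale 24): sell min(24,33)=24. stock: 33 - 24 = 9. total_sold = 24
  Event 2 (restock 38): 9 + 38 = 47
  Event 3 (sale 24): sell min(24,47)=24. stock: 47 - 24 = 23. total_sold = 48
  Event 4 (sale 4): sell min(4,23)=4. stock: 23 - 4 = 19. total_sold = 52
  Event 5 (sale 1): sell min(1,19)=1. stock: 19 - 1 = 18. total_sold = 53
  Event 6 (sale 6): sell min(6,18)=6. stock: 18 - 6 = 12. total_sold = 59
  Event 7 (sale 11): sell min(11,12)=11. stock: 12 - 11 = 1. total_sold = 70
  Event 8 (adjust +7): 1 + 7 = 8
  Event 9 (restock 14): 8 + 14 = 22
Final: stock = 22, total_sold = 70

Answer: 70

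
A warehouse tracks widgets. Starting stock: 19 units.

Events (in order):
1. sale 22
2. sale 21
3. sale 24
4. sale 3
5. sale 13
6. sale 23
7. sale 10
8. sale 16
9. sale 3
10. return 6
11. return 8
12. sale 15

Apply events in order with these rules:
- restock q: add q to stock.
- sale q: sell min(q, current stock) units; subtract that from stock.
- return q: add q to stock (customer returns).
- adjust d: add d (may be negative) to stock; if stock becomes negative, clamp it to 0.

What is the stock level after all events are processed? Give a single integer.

Answer: 0

Derivation:
Processing events:
Start: stock = 19
  Event 1 (sale 22): sell min(22,19)=19. stock: 19 - 19 = 0. total_sold = 19
  Event 2 (sale 21): sell min(21,0)=0. stock: 0 - 0 = 0. total_sold = 19
  Event 3 (sale 24): sell min(24,0)=0. stock: 0 - 0 = 0. total_sold = 19
  Event 4 (sale 3): sell min(3,0)=0. stock: 0 - 0 = 0. total_sold = 19
  Event 5 (sale 13): sell min(13,0)=0. stock: 0 - 0 = 0. total_sold = 19
  Event 6 (sale 23): sell min(23,0)=0. stock: 0 - 0 = 0. total_sold = 19
  Event 7 (sale 10): sell min(10,0)=0. stock: 0 - 0 = 0. total_sold = 19
  Event 8 (sale 16): sell min(16,0)=0. stock: 0 - 0 = 0. total_sold = 19
  Event 9 (sale 3): sell min(3,0)=0. stock: 0 - 0 = 0. total_sold = 19
  Event 10 (return 6): 0 + 6 = 6
  Event 11 (return 8): 6 + 8 = 14
  Event 12 (sale 15): sell min(15,14)=14. stock: 14 - 14 = 0. total_sold = 33
Final: stock = 0, total_sold = 33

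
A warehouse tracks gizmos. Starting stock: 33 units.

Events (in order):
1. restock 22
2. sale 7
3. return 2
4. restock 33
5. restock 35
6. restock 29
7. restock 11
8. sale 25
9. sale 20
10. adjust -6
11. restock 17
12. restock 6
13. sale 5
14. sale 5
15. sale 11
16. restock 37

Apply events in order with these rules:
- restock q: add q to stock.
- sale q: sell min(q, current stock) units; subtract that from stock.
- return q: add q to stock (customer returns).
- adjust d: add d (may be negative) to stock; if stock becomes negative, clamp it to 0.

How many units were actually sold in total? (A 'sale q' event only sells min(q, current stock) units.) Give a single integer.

Answer: 73

Derivation:
Processing events:
Start: stock = 33
  Event 1 (restock 22): 33 + 22 = 55
  Event 2 (sale 7): sell min(7,55)=7. stock: 55 - 7 = 48. total_sold = 7
  Event 3 (return 2): 48 + 2 = 50
  Event 4 (restock 33): 50 + 33 = 83
  Event 5 (restock 35): 83 + 35 = 118
  Event 6 (restock 29): 118 + 29 = 147
  Event 7 (restock 11): 147 + 11 = 158
  Event 8 (sale 25): sell min(25,158)=25. stock: 158 - 25 = 133. total_sold = 32
  Event 9 (sale 20): sell min(20,133)=20. stock: 133 - 20 = 113. total_sold = 52
  Event 10 (adjust -6): 113 + -6 = 107
  Event 11 (restock 17): 107 + 17 = 124
  Event 12 (restock 6): 124 + 6 = 130
  Event 13 (sale 5): sell min(5,130)=5. stock: 130 - 5 = 125. total_sold = 57
  Event 14 (sale 5): sell min(5,125)=5. stock: 125 - 5 = 120. total_sold = 62
  Event 15 (sale 11): sell min(11,120)=11. stock: 120 - 11 = 109. total_sold = 73
  Event 16 (restock 37): 109 + 37 = 146
Final: stock = 146, total_sold = 73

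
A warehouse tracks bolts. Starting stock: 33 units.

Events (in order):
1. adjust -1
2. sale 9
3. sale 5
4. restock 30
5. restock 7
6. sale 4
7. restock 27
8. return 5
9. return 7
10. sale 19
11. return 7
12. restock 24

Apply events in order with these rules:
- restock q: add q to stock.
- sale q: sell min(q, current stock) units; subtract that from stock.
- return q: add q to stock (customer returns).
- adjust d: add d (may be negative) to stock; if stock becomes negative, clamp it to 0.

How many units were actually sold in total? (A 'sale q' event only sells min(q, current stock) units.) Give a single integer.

Answer: 37

Derivation:
Processing events:
Start: stock = 33
  Event 1 (adjust -1): 33 + -1 = 32
  Event 2 (sale 9): sell min(9,32)=9. stock: 32 - 9 = 23. total_sold = 9
  Event 3 (sale 5): sell min(5,23)=5. stock: 23 - 5 = 18. total_sold = 14
  Event 4 (restock 30): 18 + 30 = 48
  Event 5 (restock 7): 48 + 7 = 55
  Event 6 (sale 4): sell min(4,55)=4. stock: 55 - 4 = 51. total_sold = 18
  Event 7 (restock 27): 51 + 27 = 78
  Event 8 (return 5): 78 + 5 = 83
  Event 9 (return 7): 83 + 7 = 90
  Event 10 (sale 19): sell min(19,90)=19. stock: 90 - 19 = 71. total_sold = 37
  Event 11 (return 7): 71 + 7 = 78
  Event 12 (restock 24): 78 + 24 = 102
Final: stock = 102, total_sold = 37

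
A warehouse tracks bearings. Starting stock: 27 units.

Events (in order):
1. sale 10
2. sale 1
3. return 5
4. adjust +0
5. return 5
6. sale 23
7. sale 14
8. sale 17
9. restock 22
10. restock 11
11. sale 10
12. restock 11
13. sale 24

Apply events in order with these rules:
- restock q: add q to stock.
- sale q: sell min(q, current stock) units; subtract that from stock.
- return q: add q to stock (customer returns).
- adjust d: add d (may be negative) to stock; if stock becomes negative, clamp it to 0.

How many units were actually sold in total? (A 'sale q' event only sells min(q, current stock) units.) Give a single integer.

Answer: 71

Derivation:
Processing events:
Start: stock = 27
  Event 1 (sale 10): sell min(10,27)=10. stock: 27 - 10 = 17. total_sold = 10
  Event 2 (sale 1): sell min(1,17)=1. stock: 17 - 1 = 16. total_sold = 11
  Event 3 (return 5): 16 + 5 = 21
  Event 4 (adjust +0): 21 + 0 = 21
  Event 5 (return 5): 21 + 5 = 26
  Event 6 (sale 23): sell min(23,26)=23. stock: 26 - 23 = 3. total_sold = 34
  Event 7 (sale 14): sell min(14,3)=3. stock: 3 - 3 = 0. total_sold = 37
  Event 8 (sale 17): sell min(17,0)=0. stock: 0 - 0 = 0. total_sold = 37
  Event 9 (restock 22): 0 + 22 = 22
  Event 10 (restock 11): 22 + 11 = 33
  Event 11 (sale 10): sell min(10,33)=10. stock: 33 - 10 = 23. total_sold = 47
  Event 12 (restock 11): 23 + 11 = 34
  Event 13 (sale 24): sell min(24,34)=24. stock: 34 - 24 = 10. total_sold = 71
Final: stock = 10, total_sold = 71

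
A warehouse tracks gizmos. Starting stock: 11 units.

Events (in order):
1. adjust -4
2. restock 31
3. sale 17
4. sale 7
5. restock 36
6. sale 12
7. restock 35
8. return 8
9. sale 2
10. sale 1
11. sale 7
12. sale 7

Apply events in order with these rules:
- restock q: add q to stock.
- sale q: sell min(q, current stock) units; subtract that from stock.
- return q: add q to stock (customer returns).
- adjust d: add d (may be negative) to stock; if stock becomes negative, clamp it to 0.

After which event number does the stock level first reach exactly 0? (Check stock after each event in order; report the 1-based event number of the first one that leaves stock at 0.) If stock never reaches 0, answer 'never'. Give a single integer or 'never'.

Answer: never

Derivation:
Processing events:
Start: stock = 11
  Event 1 (adjust -4): 11 + -4 = 7
  Event 2 (restock 31): 7 + 31 = 38
  Event 3 (sale 17): sell min(17,38)=17. stock: 38 - 17 = 21. total_sold = 17
  Event 4 (sale 7): sell min(7,21)=7. stock: 21 - 7 = 14. total_sold = 24
  Event 5 (restock 36): 14 + 36 = 50
  Event 6 (sale 12): sell min(12,50)=12. stock: 50 - 12 = 38. total_sold = 36
  Event 7 (restock 35): 38 + 35 = 73
  Event 8 (return 8): 73 + 8 = 81
  Event 9 (sale 2): sell min(2,81)=2. stock: 81 - 2 = 79. total_sold = 38
  Event 10 (sale 1): sell min(1,79)=1. stock: 79 - 1 = 78. total_sold = 39
  Event 11 (sale 7): sell min(7,78)=7. stock: 78 - 7 = 71. total_sold = 46
  Event 12 (sale 7): sell min(7,71)=7. stock: 71 - 7 = 64. total_sold = 53
Final: stock = 64, total_sold = 53

Stock never reaches 0.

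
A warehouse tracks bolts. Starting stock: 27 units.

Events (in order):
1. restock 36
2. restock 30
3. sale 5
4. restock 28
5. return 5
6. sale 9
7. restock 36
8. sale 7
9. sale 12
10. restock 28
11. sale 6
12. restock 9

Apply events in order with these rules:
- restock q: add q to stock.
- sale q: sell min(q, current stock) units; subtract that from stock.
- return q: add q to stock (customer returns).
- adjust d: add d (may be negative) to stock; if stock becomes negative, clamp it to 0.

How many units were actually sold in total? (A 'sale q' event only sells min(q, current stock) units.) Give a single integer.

Processing events:
Start: stock = 27
  Event 1 (restock 36): 27 + 36 = 63
  Event 2 (restock 30): 63 + 30 = 93
  Event 3 (sale 5): sell min(5,93)=5. stock: 93 - 5 = 88. total_sold = 5
  Event 4 (restock 28): 88 + 28 = 116
  Event 5 (return 5): 116 + 5 = 121
  Event 6 (sale 9): sell min(9,121)=9. stock: 121 - 9 = 112. total_sold = 14
  Event 7 (restock 36): 112 + 36 = 148
  Event 8 (sale 7): sell min(7,148)=7. stock: 148 - 7 = 141. total_sold = 21
  Event 9 (sale 12): sell min(12,141)=12. stock: 141 - 12 = 129. total_sold = 33
  Event 10 (restock 28): 129 + 28 = 157
  Event 11 (sale 6): sell min(6,157)=6. stock: 157 - 6 = 151. total_sold = 39
  Event 12 (restock 9): 151 + 9 = 160
Final: stock = 160, total_sold = 39

Answer: 39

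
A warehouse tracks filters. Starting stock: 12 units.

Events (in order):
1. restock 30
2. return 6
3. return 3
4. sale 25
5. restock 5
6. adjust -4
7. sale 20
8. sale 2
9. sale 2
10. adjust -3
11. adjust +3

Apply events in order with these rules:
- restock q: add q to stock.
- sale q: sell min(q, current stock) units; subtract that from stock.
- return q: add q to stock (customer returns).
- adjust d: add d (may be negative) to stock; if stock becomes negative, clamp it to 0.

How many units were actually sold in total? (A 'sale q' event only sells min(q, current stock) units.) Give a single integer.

Processing events:
Start: stock = 12
  Event 1 (restock 30): 12 + 30 = 42
  Event 2 (return 6): 42 + 6 = 48
  Event 3 (return 3): 48 + 3 = 51
  Event 4 (sale 25): sell min(25,51)=25. stock: 51 - 25 = 26. total_sold = 25
  Event 5 (restock 5): 26 + 5 = 31
  Event 6 (adjust -4): 31 + -4 = 27
  Event 7 (sale 20): sell min(20,27)=20. stock: 27 - 20 = 7. total_sold = 45
  Event 8 (sale 2): sell min(2,7)=2. stock: 7 - 2 = 5. total_sold = 47
  Event 9 (sale 2): sell min(2,5)=2. stock: 5 - 2 = 3. total_sold = 49
  Event 10 (adjust -3): 3 + -3 = 0
  Event 11 (adjust +3): 0 + 3 = 3
Final: stock = 3, total_sold = 49

Answer: 49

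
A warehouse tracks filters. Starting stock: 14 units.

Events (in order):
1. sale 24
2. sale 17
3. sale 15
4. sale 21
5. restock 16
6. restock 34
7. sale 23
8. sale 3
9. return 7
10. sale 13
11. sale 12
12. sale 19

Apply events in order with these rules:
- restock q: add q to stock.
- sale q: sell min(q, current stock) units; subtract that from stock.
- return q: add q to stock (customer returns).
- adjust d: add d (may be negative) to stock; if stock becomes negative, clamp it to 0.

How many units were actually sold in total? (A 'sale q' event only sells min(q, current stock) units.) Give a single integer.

Processing events:
Start: stock = 14
  Event 1 (sale 24): sell min(24,14)=14. stock: 14 - 14 = 0. total_sold = 14
  Event 2 (sale 17): sell min(17,0)=0. stock: 0 - 0 = 0. total_sold = 14
  Event 3 (sale 15): sell min(15,0)=0. stock: 0 - 0 = 0. total_sold = 14
  Event 4 (sale 21): sell min(21,0)=0. stock: 0 - 0 = 0. total_sold = 14
  Event 5 (restock 16): 0 + 16 = 16
  Event 6 (restock 34): 16 + 34 = 50
  Event 7 (sale 23): sell min(23,50)=23. stock: 50 - 23 = 27. total_sold = 37
  Event 8 (sale 3): sell min(3,27)=3. stock: 27 - 3 = 24. total_sold = 40
  Event 9 (return 7): 24 + 7 = 31
  Event 10 (sale 13): sell min(13,31)=13. stock: 31 - 13 = 18. total_sold = 53
  Event 11 (sale 12): sell min(12,18)=12. stock: 18 - 12 = 6. total_sold = 65
  Event 12 (sale 19): sell min(19,6)=6. stock: 6 - 6 = 0. total_sold = 71
Final: stock = 0, total_sold = 71

Answer: 71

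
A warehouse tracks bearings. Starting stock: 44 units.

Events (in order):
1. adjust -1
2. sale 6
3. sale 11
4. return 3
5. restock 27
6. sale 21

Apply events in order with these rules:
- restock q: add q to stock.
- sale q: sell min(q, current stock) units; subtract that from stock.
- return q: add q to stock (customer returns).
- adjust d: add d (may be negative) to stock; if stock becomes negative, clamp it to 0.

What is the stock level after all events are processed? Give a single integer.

Answer: 35

Derivation:
Processing events:
Start: stock = 44
  Event 1 (adjust -1): 44 + -1 = 43
  Event 2 (sale 6): sell min(6,43)=6. stock: 43 - 6 = 37. total_sold = 6
  Event 3 (sale 11): sell min(11,37)=11. stock: 37 - 11 = 26. total_sold = 17
  Event 4 (return 3): 26 + 3 = 29
  Event 5 (restock 27): 29 + 27 = 56
  Event 6 (sale 21): sell min(21,56)=21. stock: 56 - 21 = 35. total_sold = 38
Final: stock = 35, total_sold = 38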